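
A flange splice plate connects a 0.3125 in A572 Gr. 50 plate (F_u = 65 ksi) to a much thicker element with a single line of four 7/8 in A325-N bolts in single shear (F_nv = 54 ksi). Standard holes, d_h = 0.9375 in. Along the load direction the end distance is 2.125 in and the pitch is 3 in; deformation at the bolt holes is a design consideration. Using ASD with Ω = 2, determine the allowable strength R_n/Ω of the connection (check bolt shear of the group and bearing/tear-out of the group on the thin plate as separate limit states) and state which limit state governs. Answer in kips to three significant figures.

Bolt shear: A_b = π·0.875²/4 = 0.6013 in²; R_n = 54 × 0.6013 × 4 × 1 = 129.9 kips → 129.9 / 2 = 64.9 kips.
Bearing (1.2 l_c t F_u ≤ 2.4 d t F_u): upper limit = 2.4·0.875·0.3125·65 = 42.66 kips.
  Edge l_c = 2.125 − 0.9375/2 = 1.656 → r_n = 40.37 kips; interior l_c = 3 − 0.9375 = 2.062 → r_n = 42.66 kips.
  R_n,bearing = 1·40.37 + 3·42.66 = 168.3 kips → 168.3 / 2 = 84.2 kips.
Bolt shear governs: 64.9 kips.

64.9 kips (bolt shear governs)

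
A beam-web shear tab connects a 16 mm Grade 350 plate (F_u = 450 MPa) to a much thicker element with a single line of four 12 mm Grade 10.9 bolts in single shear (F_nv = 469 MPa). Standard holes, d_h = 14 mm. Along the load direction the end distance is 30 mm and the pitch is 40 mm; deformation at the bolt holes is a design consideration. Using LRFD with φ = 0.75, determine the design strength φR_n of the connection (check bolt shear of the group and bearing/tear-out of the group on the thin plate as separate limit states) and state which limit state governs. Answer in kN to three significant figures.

159 kN (bolt shear governs)

Bolt shear: A_b = π·12²/4 = 113.1 mm²; R_n = 469 × 113.1 × 4 × 1 / 1000 = 212.2 kN → 0.75 × 212.2 = 159 kN.
Bearing (1.2 l_c t F_u ≤ 2.4 d t F_u): upper limit = 2.4·12·16·450 / 1000 = 207.4 kN.
  Edge l_c = 30 − 14/2 = 23 → r_n = 198.7 kN; interior l_c = 40 − 14 = 26 → r_n = 207.4 kN.
  R_n,bearing = 1·198.7 + 3·207.4 = 820.8 kN → 0.75 × 820.8 = 616 kN.
Bolt shear governs: 159 kN.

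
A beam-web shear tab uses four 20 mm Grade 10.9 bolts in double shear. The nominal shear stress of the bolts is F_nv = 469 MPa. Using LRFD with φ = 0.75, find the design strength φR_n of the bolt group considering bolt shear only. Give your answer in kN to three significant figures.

A_b = π × 20² / 4 = 314.2 mm².
R_n = F_nv · A_b · n · n_s = 469 × 314.2 × 4 × 2 / 1000 = 1179 kN.
Design strength φR_n = 0.75 × 1179 = 884 kN.

884 kN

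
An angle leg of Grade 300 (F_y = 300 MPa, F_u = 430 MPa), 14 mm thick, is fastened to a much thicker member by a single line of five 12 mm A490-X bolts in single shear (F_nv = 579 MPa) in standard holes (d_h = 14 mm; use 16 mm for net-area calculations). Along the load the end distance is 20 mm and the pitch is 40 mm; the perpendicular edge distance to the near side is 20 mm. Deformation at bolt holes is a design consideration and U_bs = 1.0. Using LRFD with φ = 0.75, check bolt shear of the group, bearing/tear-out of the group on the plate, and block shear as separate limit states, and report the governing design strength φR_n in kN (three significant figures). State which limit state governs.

246 kN (bolt shear governs)

Bolt shear: A_b = π·12²/4 = 113.1 mm²; R_n = 579 × 113.1 × 5 × 1 / 1000 = 327.4 kN → 0.75 × 327.4 = 246 kN.
Bearing: edge l_c = 13, r_n = 93.91 kN; interior l_c = 26, r_n = 173.4 kN; R_n = 93.91 + 4·173.4 = 787.4 kN → 591 kN.
Block shear: A_gv = 2520, A_nv = 1512, A_nt = 168 mm²; R_n = min(0.6F_uA_nv, 0.6F_yA_gv) + U_bs·F_u·A_nt = 462.3 kN → 347 kN.
Bolt shear governs: 246 kN.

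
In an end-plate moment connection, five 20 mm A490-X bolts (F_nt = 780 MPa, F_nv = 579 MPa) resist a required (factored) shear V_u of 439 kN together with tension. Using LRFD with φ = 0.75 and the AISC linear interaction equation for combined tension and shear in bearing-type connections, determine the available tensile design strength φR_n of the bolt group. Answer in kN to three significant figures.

603 kN

A_b = π·20²/4 = 314.2 mm²; f_rv = 439 × 1000 / (5 × 314.2) = 279.5 MPa.
F'_nt = 1.3 F_nt − (F_nt / φF_nv) f_rv = 1.3·780 − (780/(0.75·579))·279.5 = 512 MPa, capped at F_nt → F'_nt = 512 MPa.
R_n = F'_nt · A_b · n = 512 × 314.2 × 5 / 1000 = 804.3 kN.
Design strength φR_n = 0.75 × 804.3 = 603 kN.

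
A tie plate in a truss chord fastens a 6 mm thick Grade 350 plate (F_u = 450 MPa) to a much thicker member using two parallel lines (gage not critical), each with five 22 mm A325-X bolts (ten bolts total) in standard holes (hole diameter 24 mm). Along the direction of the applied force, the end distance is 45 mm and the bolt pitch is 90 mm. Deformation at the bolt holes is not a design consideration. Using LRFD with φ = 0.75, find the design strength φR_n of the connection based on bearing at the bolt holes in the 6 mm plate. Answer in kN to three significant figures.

Per bolt r_n = 1.5 l_c t F_u ≤ 3.0 d t F_u; upper limit = 3.0 × 22 × 6 × 450 / 1000 = 178.2 kN.
Edge bolt: l_c = 45 − 24/2 = 33 mm → 1.5 × 33 × 6 × 450 / 1000 = 133.7 → r_n = 133.7 kN.
Interior bolts: l_c = 90 − 24 = 66 mm → 1.5 × 66 × 6 × 450 / 1000 = 267.3 → r_n = 178.2 kN.
R_n = 2 × 133.7 + 8 × 178.2 = 1693 kN.
Design strength φR_n = 0.75 × 1693 = 1270 kN.

1270 kN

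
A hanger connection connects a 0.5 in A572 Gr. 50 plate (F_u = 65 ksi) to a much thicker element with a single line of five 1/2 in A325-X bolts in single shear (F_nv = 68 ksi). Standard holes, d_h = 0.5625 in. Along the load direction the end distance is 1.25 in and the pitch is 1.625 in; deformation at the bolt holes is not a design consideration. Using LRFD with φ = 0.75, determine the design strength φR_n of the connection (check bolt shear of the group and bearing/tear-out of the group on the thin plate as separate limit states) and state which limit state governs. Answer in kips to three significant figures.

50.1 kips (bolt shear governs)

Bolt shear: A_b = π·0.5²/4 = 0.1963 in²; R_n = 68 × 0.1963 × 5 × 1 = 66.76 kips → 0.75 × 66.76 = 50.1 kips.
Bearing (1.5 l_c t F_u ≤ 3.0 d t F_u): upper limit = 3.0·0.5·0.5·65 = 48.75 kips.
  Edge l_c = 1.25 − 0.5625/2 = 0.9688 → r_n = 47.23 kips; interior l_c = 1.625 − 0.5625 = 1.062 → r_n = 48.75 kips.
  R_n,bearing = 1·47.23 + 4·48.75 = 242.2 kips → 0.75 × 242.2 = 182 kips.
Bolt shear governs: 50.1 kips.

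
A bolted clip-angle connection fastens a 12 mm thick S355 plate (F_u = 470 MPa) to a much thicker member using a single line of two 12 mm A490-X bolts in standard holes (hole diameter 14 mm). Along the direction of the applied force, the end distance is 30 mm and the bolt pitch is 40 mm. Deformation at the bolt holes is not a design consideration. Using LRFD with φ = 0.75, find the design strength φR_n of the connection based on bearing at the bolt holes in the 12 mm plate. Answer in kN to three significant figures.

298 kN

Per bolt r_n = 1.5 l_c t F_u ≤ 3.0 d t F_u; upper limit = 3.0 × 12 × 12 × 470 / 1000 = 203 kN.
Edge bolt: l_c = 30 − 14/2 = 23 mm → 1.5 × 23 × 12 × 470 / 1000 = 194.6 → r_n = 194.6 kN.
Interior bolts: l_c = 40 − 14 = 26 mm → 1.5 × 26 × 12 × 470 / 1000 = 220 → r_n = 203 kN.
R_n = 1 × 194.6 + 1 × 203 = 397.6 kN.
Design strength φR_n = 0.75 × 397.6 = 298 kN.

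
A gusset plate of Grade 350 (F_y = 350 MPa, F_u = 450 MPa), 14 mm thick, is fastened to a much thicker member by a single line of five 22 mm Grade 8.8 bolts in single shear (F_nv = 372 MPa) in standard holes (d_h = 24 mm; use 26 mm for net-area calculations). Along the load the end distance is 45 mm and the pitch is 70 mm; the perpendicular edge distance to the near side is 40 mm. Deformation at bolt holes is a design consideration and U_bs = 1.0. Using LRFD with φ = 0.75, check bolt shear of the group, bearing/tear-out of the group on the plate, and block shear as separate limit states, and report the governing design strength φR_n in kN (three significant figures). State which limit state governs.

Bolt shear: A_b = π·22²/4 = 380.1 mm²; R_n = 372 × 380.1 × 5 × 1 / 1000 = 707 kN → 0.75 × 707 = 530 kN.
Bearing: edge l_c = 33, r_n = 249.5 kN; interior l_c = 46, r_n = 332.6 kN; R_n = 249.5 + 4·332.6 = 1580 kN → 1190 kN.
Block shear: A_gv = 4550, A_nv = 2912, A_nt = 378 mm²; R_n = min(0.6F_uA_nv, 0.6F_yA_gv) + U_bs·F_u·A_nt = 956.3 kN → 717 kN.
Bolt shear governs: 530 kN.

530 kN (bolt shear governs)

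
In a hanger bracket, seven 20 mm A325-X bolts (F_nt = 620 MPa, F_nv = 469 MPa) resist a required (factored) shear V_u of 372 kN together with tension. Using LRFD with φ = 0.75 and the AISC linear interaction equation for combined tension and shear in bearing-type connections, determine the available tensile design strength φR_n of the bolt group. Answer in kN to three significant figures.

A_b = π·20²/4 = 314.2 mm²; f_rv = 372 × 1000 / (7 × 314.2) = 169.2 MPa.
F'_nt = 1.3 F_nt − (F_nt / φF_nv) f_rv = 1.3·620 − (620/(0.75·469))·169.2 = 507.8 MPa, capped at F_nt → F'_nt = 507.8 MPa.
R_n = F'_nt · A_b · n = 507.8 × 314.2 × 7 / 1000 = 1117 kN.
Design strength φR_n = 0.75 × 1117 = 838 kN.

838 kN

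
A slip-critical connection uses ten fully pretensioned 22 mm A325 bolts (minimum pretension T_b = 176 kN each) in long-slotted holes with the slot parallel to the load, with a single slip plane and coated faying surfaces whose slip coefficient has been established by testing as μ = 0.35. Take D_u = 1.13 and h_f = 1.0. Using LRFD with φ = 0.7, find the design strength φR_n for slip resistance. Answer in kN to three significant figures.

R_n = μ · D_u · h_f · T_b · n_s · n_b = 0.35 × 1.13 × 1.0 × 176 × 1 × 10 = 696.1 kN.
Design strength φR_n = 0.7 × 696.1 = 487 kN.

487 kN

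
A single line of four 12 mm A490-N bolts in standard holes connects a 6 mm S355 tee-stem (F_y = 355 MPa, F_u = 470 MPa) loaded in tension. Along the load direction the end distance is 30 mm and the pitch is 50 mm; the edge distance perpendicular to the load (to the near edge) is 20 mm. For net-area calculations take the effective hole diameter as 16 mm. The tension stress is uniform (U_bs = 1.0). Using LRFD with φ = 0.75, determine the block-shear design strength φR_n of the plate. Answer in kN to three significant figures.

Shear plane L_v = 30 + 3·50 = 180 mm; A_gv = 180 × 6 = 1080 mm².
A_nv = (180 − 3.5·16) × 6 = 744 mm².
A_nt = (20 − 0.5·16) × 6 = 72 mm².
0.6 F_u A_nv = 209.8 kN; 0.6 F_y A_gv = 230 kN → shear rupture governs the shear term.
R_n = 209.8 + 1.0 × 470 × 72 / 1000 = 243.6 kN.
Design strength φR_n = 0.75 × 243.6 = 183 kN.

183 kN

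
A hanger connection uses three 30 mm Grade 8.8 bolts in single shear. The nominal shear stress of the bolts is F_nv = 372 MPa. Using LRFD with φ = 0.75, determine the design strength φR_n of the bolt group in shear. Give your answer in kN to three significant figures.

592 kN

A_b = π × 30² / 4 = 706.9 mm².
R_n = F_nv · A_b · n · n_s = 372 × 706.9 × 3 × 1 / 1000 = 788.9 kN.
Design strength φR_n = 0.75 × 788.9 = 592 kN.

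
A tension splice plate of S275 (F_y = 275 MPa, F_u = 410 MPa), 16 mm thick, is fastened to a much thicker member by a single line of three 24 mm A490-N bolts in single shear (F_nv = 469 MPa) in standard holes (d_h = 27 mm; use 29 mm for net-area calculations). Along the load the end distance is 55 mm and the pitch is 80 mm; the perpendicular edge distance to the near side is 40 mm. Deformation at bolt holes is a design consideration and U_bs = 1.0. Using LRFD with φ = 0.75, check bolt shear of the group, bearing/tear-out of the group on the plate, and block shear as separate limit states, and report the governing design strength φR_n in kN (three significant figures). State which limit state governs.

Bolt shear: A_b = π·24²/4 = 452.4 mm²; R_n = 469 × 452.4 × 3 × 1 / 1000 = 636.5 kN → 0.75 × 636.5 = 477 kN.
Bearing: edge l_c = 41.5, r_n = 326.7 kN; interior l_c = 53, r_n = 377.9 kN; R_n = 326.7 + 2·377.9 = 1082 kN → 812 kN.
Block shear: A_gv = 3440, A_nv = 2280, A_nt = 408 mm²; R_n = min(0.6F_uA_nv, 0.6F_yA_gv) + U_bs·F_u·A_nt = 728.2 kN → 546 kN.
Bolt shear governs: 477 kN.

477 kN (bolt shear governs)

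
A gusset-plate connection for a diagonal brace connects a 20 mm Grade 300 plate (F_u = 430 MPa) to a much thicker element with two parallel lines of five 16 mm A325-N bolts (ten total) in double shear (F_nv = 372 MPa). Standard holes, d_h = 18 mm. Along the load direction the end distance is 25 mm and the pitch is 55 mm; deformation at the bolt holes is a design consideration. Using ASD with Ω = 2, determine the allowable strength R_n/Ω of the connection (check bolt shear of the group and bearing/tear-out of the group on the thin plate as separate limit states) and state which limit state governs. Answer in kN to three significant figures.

748 kN (bolt shear governs)

Bolt shear: A_b = π·16²/4 = 201.1 mm²; R_n = 372 × 201.1 × 10 × 2 / 1000 = 1496 kN → 1496 / 2 = 748 kN.
Bearing (1.2 l_c t F_u ≤ 2.4 d t F_u): upper limit = 2.4·16·20·430 / 1000 = 330.2 kN.
  Edge l_c = 25 − 18/2 = 16 → r_n = 165.1 kN; interior l_c = 55 − 18 = 37 → r_n = 330.2 kN.
  R_n,bearing = 2·165.1 + 8·330.2 = 2972 kN → 2972 / 2 = 1490 kN.
Bolt shear governs: 748 kN.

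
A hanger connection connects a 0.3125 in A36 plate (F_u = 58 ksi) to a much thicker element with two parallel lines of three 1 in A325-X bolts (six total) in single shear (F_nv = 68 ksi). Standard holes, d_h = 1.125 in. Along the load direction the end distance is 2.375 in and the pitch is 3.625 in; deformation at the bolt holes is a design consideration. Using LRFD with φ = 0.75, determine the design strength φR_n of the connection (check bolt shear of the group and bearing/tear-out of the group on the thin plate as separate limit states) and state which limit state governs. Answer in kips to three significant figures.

190 kips (bearing governs)

Bolt shear: A_b = π·1²/4 = 0.7854 in²; R_n = 68 × 0.7854 × 6 × 1 = 320.4 kips → 0.75 × 320.4 = 240 kips.
Bearing (1.2 l_c t F_u ≤ 2.4 d t F_u): upper limit = 2.4·1·0.3125·58 = 43.5 kips.
  Edge l_c = 2.375 − 1.125/2 = 1.812 → r_n = 39.42 kips; interior l_c = 3.625 − 1.125 = 2.5 → r_n = 43.5 kips.
  R_n,bearing = 2·39.42 + 4·43.5 = 252.8 kips → 0.75 × 252.8 = 190 kips.
Bearing governs: 190 kips.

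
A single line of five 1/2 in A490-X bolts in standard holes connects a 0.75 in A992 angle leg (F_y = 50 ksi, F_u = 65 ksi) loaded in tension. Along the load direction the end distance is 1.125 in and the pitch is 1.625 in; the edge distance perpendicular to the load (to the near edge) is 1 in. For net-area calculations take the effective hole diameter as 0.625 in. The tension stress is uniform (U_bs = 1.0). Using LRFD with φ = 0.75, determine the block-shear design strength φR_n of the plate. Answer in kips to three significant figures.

131 kips

Shear plane L_v = 1.125 + 4·1.625 = 7.625 in; A_gv = 7.625 × 0.75 = 5.719 in².
A_nv = (7.625 − 4.5·0.625) × 0.75 = 3.609 in².
A_nt = (1 − 0.5·0.625) × 0.75 = 0.5156 in².
0.6 F_u A_nv = 140.8 kips; 0.6 F_y A_gv = 171.6 kips → shear rupture governs the shear term.
R_n = 140.8 + 1.0 × 65 × 0.5156 = 174.3 kips.
Design strength φR_n = 0.75 × 174.3 = 131 kips.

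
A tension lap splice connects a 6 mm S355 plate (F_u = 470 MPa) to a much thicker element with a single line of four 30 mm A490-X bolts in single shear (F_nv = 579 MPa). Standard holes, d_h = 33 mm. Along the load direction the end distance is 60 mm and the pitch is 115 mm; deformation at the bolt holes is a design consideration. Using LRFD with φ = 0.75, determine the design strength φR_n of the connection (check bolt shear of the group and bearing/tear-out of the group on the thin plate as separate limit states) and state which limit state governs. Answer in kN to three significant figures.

Bolt shear: A_b = π·30²/4 = 706.9 mm²; R_n = 579 × 706.9 × 4 × 1 / 1000 = 1637 kN → 0.75 × 1637 = 1230 kN.
Bearing (1.2 l_c t F_u ≤ 2.4 d t F_u): upper limit = 2.4·30·6·470 / 1000 = 203 kN.
  Edge l_c = 60 − 33/2 = 43.5 → r_n = 147.2 kN; interior l_c = 115 − 33 = 82 → r_n = 203 kN.
  R_n,bearing = 1·147.2 + 3·203 = 756.3 kN → 0.75 × 756.3 = 567 kN.
Bearing governs: 567 kN.

567 kN (bearing governs)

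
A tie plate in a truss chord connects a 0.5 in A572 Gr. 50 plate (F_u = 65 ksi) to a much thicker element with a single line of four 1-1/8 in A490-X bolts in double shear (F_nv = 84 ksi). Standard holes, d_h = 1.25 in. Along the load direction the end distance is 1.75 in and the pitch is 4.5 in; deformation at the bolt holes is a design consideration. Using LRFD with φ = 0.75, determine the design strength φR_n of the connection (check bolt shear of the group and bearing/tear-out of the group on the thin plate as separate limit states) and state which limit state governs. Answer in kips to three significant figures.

230 kips (bearing governs)

Bolt shear: A_b = π·1.125²/4 = 0.994 in²; R_n = 84 × 0.994 × 4 × 2 = 668 kips → 0.75 × 668 = 501 kips.
Bearing (1.2 l_c t F_u ≤ 2.4 d t F_u): upper limit = 2.4·1.125·0.5·65 = 87.75 kips.
  Edge l_c = 1.75 − 1.25/2 = 1.125 → r_n = 43.87 kips; interior l_c = 4.5 − 1.25 = 3.25 → r_n = 87.75 kips.
  R_n,bearing = 1·43.87 + 3·87.75 = 307.1 kips → 0.75 × 307.1 = 230 kips.
Bearing governs: 230 kips.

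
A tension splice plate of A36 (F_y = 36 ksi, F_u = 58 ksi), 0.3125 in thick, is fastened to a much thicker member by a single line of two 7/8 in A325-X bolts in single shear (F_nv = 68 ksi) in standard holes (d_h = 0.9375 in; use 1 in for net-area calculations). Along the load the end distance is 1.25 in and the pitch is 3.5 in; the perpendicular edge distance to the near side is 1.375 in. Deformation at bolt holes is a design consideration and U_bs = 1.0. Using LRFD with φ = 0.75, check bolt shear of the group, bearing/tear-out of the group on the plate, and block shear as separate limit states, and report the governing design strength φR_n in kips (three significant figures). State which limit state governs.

35.9 kips (block shear governs)

Bolt shear: A_b = π·0.875²/4 = 0.6013 in²; R_n = 68 × 0.6013 × 2 × 1 = 81.78 kips → 0.75 × 81.78 = 61.3 kips.
Bearing: edge l_c = 0.7812, r_n = 16.99 kips; interior l_c = 2.562, r_n = 38.06 kips; R_n = 16.99 + 1·38.06 = 55.05 kips → 41.3 kips.
Block shear: A_gv = 1.484, A_nv = 1.016, A_nt = 0.2734 in²; R_n = min(0.6F_uA_nv, 0.6F_yA_gv) + U_bs·F_u·A_nt = 47.92 kips → 35.9 kips.
Block shear governs: 35.9 kips.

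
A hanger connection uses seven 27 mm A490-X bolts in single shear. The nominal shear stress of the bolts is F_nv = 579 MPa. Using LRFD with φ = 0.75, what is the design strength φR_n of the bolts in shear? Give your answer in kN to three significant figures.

1740 kN

A_b = π × 27² / 4 = 572.6 mm².
R_n = F_nv · A_b · n · n_s = 579 × 572.6 × 7 × 1 / 1000 = 2321 kN.
Design strength φR_n = 0.75 × 2321 = 1740 kN.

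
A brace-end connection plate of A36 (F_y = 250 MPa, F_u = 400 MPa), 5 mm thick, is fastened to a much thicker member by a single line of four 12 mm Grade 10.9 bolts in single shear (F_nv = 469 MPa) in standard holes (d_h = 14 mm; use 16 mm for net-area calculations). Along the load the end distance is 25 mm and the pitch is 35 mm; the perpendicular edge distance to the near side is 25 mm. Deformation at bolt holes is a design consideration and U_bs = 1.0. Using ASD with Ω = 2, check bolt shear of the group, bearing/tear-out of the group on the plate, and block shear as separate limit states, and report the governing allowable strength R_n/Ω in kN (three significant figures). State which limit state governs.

Bolt shear: A_b = π·12²/4 = 113.1 mm²; R_n = 469 × 113.1 × 4 × 1 / 1000 = 212.2 kN → 212.2 / 2 = 106 kN.
Bearing: edge l_c = 18, r_n = 43.2 kN; interior l_c = 21, r_n = 50.4 kN; R_n = 43.2 + 3·50.4 = 194.4 kN → 97.2 kN.
Block shear: A_gv = 650, A_nv = 370, A_nt = 85 mm²; R_n = min(0.6F_uA_nv, 0.6F_yA_gv) + U_bs·F_u·A_nt = 122.8 kN → 61.4 kN.
Block shear governs: 61.4 kN.

61.4 kN (block shear governs)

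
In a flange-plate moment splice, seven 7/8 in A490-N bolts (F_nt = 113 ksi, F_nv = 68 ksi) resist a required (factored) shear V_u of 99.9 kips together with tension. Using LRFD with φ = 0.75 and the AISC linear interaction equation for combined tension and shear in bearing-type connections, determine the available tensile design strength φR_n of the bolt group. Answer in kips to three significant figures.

298 kips

A_b = π·0.875²/4 = 0.6013 in²; f_rv = 99.9 / (7 × 0.6013) = 23.73 ksi.
F'_nt = 1.3 F_nt − (F_nt / φF_nv) f_rv = 1.3·113 − (113/(0.75·68))·23.73 = 94.31 ksi, capped at F_nt → F'_nt = 94.31 ksi.
R_n = F'_nt · A_b · n = 94.31 × 0.6013 × 7 = 397 kips.
Design strength φR_n = 0.75 × 397 = 298 kips.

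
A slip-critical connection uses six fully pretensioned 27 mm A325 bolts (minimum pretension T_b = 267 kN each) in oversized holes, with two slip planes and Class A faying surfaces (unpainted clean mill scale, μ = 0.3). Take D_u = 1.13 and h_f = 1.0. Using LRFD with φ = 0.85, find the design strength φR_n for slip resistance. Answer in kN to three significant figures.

R_n = μ · D_u · h_f · T_b · n_s · n_b = 0.3 × 1.13 × 1.0 × 267 × 2 × 6 = 1086 kN.
Design strength φR_n = 0.85 × 1086 = 923 kN.

923 kN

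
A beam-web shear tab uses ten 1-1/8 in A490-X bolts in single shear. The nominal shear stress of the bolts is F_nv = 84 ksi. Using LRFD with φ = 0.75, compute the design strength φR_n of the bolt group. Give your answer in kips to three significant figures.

A_b = π × 1.125² / 4 = 0.994 in².
R_n = F_nv · A_b · n · n_s = 84 × 0.994 × 10 × 1 = 835 kips.
Design strength φR_n = 0.75 × 835 = 626 kips.

626 kips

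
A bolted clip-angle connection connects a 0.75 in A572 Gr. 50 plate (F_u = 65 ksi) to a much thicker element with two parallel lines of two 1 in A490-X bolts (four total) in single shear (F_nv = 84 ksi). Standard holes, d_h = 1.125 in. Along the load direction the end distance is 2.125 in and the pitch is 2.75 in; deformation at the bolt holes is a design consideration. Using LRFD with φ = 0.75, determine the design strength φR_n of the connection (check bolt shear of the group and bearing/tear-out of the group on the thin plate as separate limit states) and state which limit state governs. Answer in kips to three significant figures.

Bolt shear: A_b = π·1²/4 = 0.7854 in²; R_n = 84 × 0.7854 × 4 × 1 = 263.9 kips → 0.75 × 263.9 = 198 kips.
Bearing (1.2 l_c t F_u ≤ 2.4 d t F_u): upper limit = 2.4·1·0.75·65 = 117 kips.
  Edge l_c = 2.125 − 1.125/2 = 1.562 → r_n = 91.41 kips; interior l_c = 2.75 − 1.125 = 1.625 → r_n = 95.06 kips.
  R_n,bearing = 2·91.41 + 2·95.06 = 372.9 kips → 0.75 × 372.9 = 280 kips.
Bolt shear governs: 198 kips.

198 kips (bolt shear governs)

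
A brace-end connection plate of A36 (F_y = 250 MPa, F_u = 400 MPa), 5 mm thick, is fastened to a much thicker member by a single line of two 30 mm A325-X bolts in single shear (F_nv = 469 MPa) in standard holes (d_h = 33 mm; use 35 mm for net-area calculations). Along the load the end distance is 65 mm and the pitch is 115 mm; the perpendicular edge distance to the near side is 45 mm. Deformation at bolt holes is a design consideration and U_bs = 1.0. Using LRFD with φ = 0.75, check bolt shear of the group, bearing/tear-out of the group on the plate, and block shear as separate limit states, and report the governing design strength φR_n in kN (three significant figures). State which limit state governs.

142 kN (block shear governs)

Bolt shear: A_b = π·30²/4 = 706.9 mm²; R_n = 469 × 706.9 × 2 × 1 / 1000 = 663 kN → 0.75 × 663 = 497 kN.
Bearing: edge l_c = 48.5, r_n = 116.4 kN; interior l_c = 82, r_n = 144 kN; R_n = 116.4 + 1·144 = 260.4 kN → 195 kN.
Block shear: A_gv = 900, A_nv = 637.5, A_nt = 137.5 mm²; R_n = min(0.6F_uA_nv, 0.6F_yA_gv) + U_bs·F_u·A_nt = 190 kN → 142 kN.
Block shear governs: 142 kN.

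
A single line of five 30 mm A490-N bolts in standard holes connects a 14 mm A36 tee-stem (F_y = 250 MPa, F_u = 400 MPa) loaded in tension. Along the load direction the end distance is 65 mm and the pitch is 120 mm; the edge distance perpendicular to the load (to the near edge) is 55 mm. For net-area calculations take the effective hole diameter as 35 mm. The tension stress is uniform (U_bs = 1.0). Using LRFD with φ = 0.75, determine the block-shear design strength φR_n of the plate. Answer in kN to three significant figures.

Shear plane L_v = 65 + 4·120 = 545 mm; A_gv = 545 × 14 = 7630 mm².
A_nv = (545 − 4.5·35) × 14 = 5425 mm².
A_nt = (55 − 0.5·35) × 14 = 525 mm².
0.6 F_u A_nv = 1302 kN; 0.6 F_y A_gv = 1144 kN → shear yielding governs the shear term.
R_n = 1144 + 1.0 × 400 × 525 / 1000 = 1354 kN.
Design strength φR_n = 0.75 × 1354 = 1020 kN.

1020 kN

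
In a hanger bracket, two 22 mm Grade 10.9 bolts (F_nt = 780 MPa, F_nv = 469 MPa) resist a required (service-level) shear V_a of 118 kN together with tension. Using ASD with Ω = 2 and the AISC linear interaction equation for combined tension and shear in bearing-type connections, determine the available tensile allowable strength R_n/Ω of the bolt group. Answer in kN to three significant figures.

A_b = π·22²/4 = 380.1 mm²; f_rv = 118 × 1000 / (2 × 380.1) = 155.2 MPa.
F'_nt = 1.3 F_nt − (Ω F_nt / F_nv) f_rv = 1.3·780 − (2·780/469)·155.2 = 497.7 MPa, capped at F_nt → F'_nt = 497.7 MPa.
R_n = F'_nt · A_b · n = 497.7 × 380.1 × 2 / 1000 = 378.4 kN.
Allowable strength R_n/Ω = 378.4 / 2 = 189 kN.

189 kN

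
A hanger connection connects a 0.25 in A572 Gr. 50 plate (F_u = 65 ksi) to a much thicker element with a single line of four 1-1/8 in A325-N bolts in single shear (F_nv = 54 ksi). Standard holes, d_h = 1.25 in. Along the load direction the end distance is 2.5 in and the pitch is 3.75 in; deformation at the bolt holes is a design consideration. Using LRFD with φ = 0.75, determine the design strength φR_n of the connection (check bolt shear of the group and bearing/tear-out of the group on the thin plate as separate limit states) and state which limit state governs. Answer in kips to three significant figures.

126 kips (bearing governs)

Bolt shear: A_b = π·1.125²/4 = 0.994 in²; R_n = 54 × 0.994 × 4 × 1 = 214.7 kips → 0.75 × 214.7 = 161 kips.
Bearing (1.2 l_c t F_u ≤ 2.4 d t F_u): upper limit = 2.4·1.125·0.25·65 = 43.87 kips.
  Edge l_c = 2.5 − 1.25/2 = 1.875 → r_n = 36.56 kips; interior l_c = 3.75 − 1.25 = 2.5 → r_n = 43.87 kips.
  R_n,bearing = 1·36.56 + 3·43.87 = 168.2 kips → 0.75 × 168.2 = 126 kips.
Bearing governs: 126 kips.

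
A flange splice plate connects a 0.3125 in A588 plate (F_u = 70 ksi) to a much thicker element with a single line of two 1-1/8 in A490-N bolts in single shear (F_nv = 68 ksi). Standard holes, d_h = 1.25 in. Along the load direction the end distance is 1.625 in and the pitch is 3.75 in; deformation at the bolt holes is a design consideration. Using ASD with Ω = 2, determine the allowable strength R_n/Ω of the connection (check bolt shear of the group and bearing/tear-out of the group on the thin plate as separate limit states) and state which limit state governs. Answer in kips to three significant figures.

Bolt shear: A_b = π·1.125²/4 = 0.994 in²; R_n = 68 × 0.994 × 2 × 1 = 135.2 kips → 135.2 / 2 = 67.6 kips.
Bearing (1.2 l_c t F_u ≤ 2.4 d t F_u): upper limit = 2.4·1.125·0.3125·70 = 59.06 kips.
  Edge l_c = 1.625 − 1.25/2 = 1 → r_n = 26.25 kips; interior l_c = 3.75 − 1.25 = 2.5 → r_n = 59.06 kips.
  R_n,bearing = 1·26.25 + 1·59.06 = 85.31 kips → 85.31 / 2 = 42.7 kips.
Bearing governs: 42.7 kips.

42.7 kips (bearing governs)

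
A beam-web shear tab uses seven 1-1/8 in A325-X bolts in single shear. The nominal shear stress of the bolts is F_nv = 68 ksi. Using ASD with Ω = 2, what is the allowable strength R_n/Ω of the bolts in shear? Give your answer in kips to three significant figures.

237 kips

A_b = π × 1.125² / 4 = 0.994 in².
R_n = F_nv · A_b · n · n_s = 68 × 0.994 × 7 × 1 = 473.2 kips.
Allowable strength R_n/Ω = 473.2 / 2 = 237 kips.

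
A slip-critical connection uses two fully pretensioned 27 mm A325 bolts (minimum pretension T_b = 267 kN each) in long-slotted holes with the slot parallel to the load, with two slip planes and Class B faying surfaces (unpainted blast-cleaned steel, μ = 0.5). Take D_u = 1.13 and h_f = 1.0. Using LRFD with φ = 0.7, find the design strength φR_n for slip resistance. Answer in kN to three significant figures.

R_n = μ · D_u · h_f · T_b · n_s · n_b = 0.5 × 1.13 × 1.0 × 267 × 2 × 2 = 603.4 kN.
Design strength φR_n = 0.7 × 603.4 = 422 kN.

422 kN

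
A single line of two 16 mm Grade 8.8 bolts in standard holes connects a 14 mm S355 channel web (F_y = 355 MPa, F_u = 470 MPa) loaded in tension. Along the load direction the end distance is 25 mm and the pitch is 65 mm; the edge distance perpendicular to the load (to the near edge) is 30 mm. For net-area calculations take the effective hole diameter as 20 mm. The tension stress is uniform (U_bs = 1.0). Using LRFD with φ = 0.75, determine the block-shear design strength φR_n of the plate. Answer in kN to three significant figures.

Shear plane L_v = 25 + 1·65 = 90 mm; A_gv = 90 × 14 = 1260 mm².
A_nv = (90 − 1.5·20) × 14 = 840 mm².
A_nt = (30 − 0.5·20) × 14 = 280 mm².
0.6 F_u A_nv = 236.9 kN; 0.6 F_y A_gv = 268.4 kN → shear rupture governs the shear term.
R_n = 236.9 + 1.0 × 470 × 280 / 1000 = 368.5 kN.
Design strength φR_n = 0.75 × 368.5 = 276 kN.

276 kN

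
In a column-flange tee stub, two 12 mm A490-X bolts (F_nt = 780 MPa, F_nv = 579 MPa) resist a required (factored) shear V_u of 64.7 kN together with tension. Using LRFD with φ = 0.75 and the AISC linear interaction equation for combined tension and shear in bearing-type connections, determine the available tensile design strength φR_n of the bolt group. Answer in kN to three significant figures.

A_b = π·12²/4 = 113.1 mm²; f_rv = 64.7 × 1000 / (2 × 113.1) = 286 MPa.
F'_nt = 1.3 F_nt − (F_nt / φF_nv) f_rv = 1.3·780 − (780/(0.75·579))·286 = 500.2 MPa, capped at F_nt → F'_nt = 500.2 MPa.
R_n = F'_nt · A_b · n = 500.2 × 113.1 × 2 / 1000 = 113.1 kN.
Design strength φR_n = 0.75 × 113.1 = 84.9 kN.

84.9 kN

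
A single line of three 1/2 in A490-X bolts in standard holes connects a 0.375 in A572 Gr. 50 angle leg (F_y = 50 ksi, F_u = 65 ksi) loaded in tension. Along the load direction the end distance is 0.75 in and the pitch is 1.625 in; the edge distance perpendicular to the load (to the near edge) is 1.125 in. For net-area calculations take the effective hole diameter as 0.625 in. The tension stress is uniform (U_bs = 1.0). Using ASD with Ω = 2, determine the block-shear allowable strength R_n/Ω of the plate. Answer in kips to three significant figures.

Shear plane L_v = 0.75 + 2·1.625 = 4 in; A_gv = 4 × 0.375 = 1.5 in².
A_nv = (4 − 2.5·0.625) × 0.375 = 0.9141 in².
A_nt = (1.125 − 0.5·0.625) × 0.375 = 0.3047 in².
0.6 F_u A_nv = 35.65 kips; 0.6 F_y A_gv = 45 kips → shear rupture governs the shear term.
R_n = 35.65 + 1.0 × 65 × 0.3047 = 55.45 kips.
Allowable strength R_n/Ω = 55.45 / 2 = 27.7 kips.

27.7 kips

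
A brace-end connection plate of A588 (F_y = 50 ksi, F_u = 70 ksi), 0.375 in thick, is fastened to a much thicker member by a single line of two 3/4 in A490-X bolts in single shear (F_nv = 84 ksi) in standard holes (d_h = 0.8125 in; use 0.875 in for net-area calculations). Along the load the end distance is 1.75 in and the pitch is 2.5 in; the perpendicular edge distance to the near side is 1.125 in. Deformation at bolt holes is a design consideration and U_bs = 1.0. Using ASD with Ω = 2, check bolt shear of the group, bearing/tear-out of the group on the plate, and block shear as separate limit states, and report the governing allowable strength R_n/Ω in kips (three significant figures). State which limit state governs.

32.2 kips (block shear governs)

Bolt shear: A_b = π·0.75²/4 = 0.4418 in²; R_n = 84 × 0.4418 × 2 × 1 = 74.22 kips → 74.22 / 2 = 37.1 kips.
Bearing: edge l_c = 1.344, r_n = 42.33 kips; interior l_c = 1.688, r_n = 47.25 kips; R_n = 42.33 + 1·47.25 = 89.58 kips → 44.8 kips.
Block shear: A_gv = 1.594, A_nv = 1.102, A_nt = 0.2578 in²; R_n = min(0.6F_uA_nv, 0.6F_yA_gv) + U_bs·F_u·A_nt = 64.31 kips → 32.2 kips.
Block shear governs: 32.2 kips.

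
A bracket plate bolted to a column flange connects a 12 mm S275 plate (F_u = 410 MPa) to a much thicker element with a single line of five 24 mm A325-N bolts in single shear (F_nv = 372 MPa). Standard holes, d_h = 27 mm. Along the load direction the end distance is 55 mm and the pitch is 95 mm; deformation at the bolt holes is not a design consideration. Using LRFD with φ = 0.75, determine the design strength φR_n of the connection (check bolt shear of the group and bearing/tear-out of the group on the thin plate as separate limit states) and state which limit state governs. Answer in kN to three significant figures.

631 kN (bolt shear governs)

Bolt shear: A_b = π·24²/4 = 452.4 mm²; R_n = 372 × 452.4 × 5 × 1 / 1000 = 841.4 kN → 0.75 × 841.4 = 631 kN.
Bearing (1.5 l_c t F_u ≤ 3.0 d t F_u): upper limit = 3.0·24·12·410 / 1000 = 354.2 kN.
  Edge l_c = 55 − 27/2 = 41.5 → r_n = 306.3 kN; interior l_c = 95 − 27 = 68 → r_n = 354.2 kN.
  R_n,bearing = 1·306.3 + 4·354.2 = 1723 kN → 0.75 × 1723 = 1290 kN.
Bolt shear governs: 631 kN.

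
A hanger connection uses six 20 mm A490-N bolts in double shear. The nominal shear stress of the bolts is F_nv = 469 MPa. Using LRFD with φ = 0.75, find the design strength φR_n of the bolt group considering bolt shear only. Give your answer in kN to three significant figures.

1330 kN

A_b = π × 20² / 4 = 314.2 mm².
R_n = F_nv · A_b · n · n_s = 469 × 314.2 × 6 × 2 / 1000 = 1768 kN.
Design strength φR_n = 0.75 × 1768 = 1330 kN.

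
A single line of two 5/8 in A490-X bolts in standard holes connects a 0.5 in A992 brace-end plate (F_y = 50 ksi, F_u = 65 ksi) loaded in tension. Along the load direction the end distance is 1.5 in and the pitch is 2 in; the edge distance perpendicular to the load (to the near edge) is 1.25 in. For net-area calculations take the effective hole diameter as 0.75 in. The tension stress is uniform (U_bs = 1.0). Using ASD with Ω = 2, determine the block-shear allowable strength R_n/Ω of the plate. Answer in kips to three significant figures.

37.4 kips

Shear plane L_v = 1.5 + 1·2 = 3.5 in; A_gv = 3.5 × 0.5 = 1.75 in².
A_nv = (3.5 − 1.5·0.75) × 0.5 = 1.188 in².
A_nt = (1.25 − 0.5·0.75) × 0.5 = 0.4375 in².
0.6 F_u A_nv = 46.31 kips; 0.6 F_y A_gv = 52.5 kips → shear rupture governs the shear term.
R_n = 46.31 + 1.0 × 65 × 0.4375 = 74.75 kips.
Allowable strength R_n/Ω = 74.75 / 2 = 37.4 kips.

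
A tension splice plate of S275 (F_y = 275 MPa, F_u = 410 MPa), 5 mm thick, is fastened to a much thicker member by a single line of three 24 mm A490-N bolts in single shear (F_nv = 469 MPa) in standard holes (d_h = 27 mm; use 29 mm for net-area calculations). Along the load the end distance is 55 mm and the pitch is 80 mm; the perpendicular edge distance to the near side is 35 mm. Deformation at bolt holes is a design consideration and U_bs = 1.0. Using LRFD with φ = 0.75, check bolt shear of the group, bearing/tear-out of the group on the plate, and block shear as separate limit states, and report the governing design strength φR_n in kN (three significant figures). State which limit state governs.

163 kN (block shear governs)

Bolt shear: A_b = π·24²/4 = 452.4 mm²; R_n = 469 × 452.4 × 3 × 1 / 1000 = 636.5 kN → 0.75 × 636.5 = 477 kN.
Bearing: edge l_c = 41.5, r_n = 102.1 kN; interior l_c = 53, r_n = 118.1 kN; R_n = 102.1 + 2·118.1 = 338.2 kN → 254 kN.
Block shear: A_gv = 1075, A_nv = 712.5, A_nt = 102.5 mm²; R_n = min(0.6F_uA_nv, 0.6F_yA_gv) + U_bs·F_u·A_nt = 217.3 kN → 163 kN.
Block shear governs: 163 kN.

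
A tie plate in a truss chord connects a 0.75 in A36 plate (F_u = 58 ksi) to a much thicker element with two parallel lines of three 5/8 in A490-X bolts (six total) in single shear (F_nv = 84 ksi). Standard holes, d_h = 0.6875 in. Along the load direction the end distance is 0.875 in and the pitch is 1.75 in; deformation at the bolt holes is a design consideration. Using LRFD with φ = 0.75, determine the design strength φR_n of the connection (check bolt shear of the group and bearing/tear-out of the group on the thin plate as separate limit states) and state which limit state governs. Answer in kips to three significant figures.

Bolt shear: A_b = π·0.625²/4 = 0.3068 in²; R_n = 84 × 0.3068 × 6 × 1 = 154.6 kips → 0.75 × 154.6 = 116 kips.
Bearing (1.2 l_c t F_u ≤ 2.4 d t F_u): upper limit = 2.4·0.625·0.75·58 = 65.25 kips.
  Edge l_c = 0.875 − 0.6875/2 = 0.5312 → r_n = 27.73 kips; interior l_c = 1.75 − 0.6875 = 1.062 → r_n = 55.46 kips.
  R_n,bearing = 2·27.73 + 4·55.46 = 277.3 kips → 0.75 × 277.3 = 208 kips.
Bolt shear governs: 116 kips.

116 kips (bolt shear governs)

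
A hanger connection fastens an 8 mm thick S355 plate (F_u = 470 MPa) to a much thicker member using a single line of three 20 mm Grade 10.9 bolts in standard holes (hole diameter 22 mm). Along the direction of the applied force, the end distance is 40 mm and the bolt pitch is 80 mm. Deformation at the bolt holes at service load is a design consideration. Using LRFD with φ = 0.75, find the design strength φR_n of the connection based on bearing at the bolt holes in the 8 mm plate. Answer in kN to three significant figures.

369 kN

Per bolt r_n = 1.2 l_c t F_u ≤ 2.4 d t F_u; upper limit = 2.4 × 20 × 8 × 470 / 1000 = 180.5 kN.
Edge bolt: l_c = 40 − 22/2 = 29 mm → 1.2 × 29 × 8 × 470 / 1000 = 130.8 → r_n = 130.8 kN.
Interior bolts: l_c = 80 − 22 = 58 mm → 1.2 × 58 × 8 × 470 / 1000 = 261.7 → r_n = 180.5 kN.
R_n = 1 × 130.8 + 2 × 180.5 = 491.8 kN.
Design strength φR_n = 0.75 × 491.8 = 369 kN.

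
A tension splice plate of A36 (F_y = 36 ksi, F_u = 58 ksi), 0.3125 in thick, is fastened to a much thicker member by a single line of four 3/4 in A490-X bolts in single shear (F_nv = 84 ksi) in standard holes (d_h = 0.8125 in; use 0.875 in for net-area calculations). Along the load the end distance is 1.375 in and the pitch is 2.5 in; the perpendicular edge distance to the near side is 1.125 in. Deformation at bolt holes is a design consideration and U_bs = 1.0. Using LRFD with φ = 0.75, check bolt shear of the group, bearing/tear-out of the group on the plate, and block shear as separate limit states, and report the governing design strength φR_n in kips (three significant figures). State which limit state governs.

54.3 kips (block shear governs)

Bolt shear: A_b = π·0.75²/4 = 0.4418 in²; R_n = 84 × 0.4418 × 4 × 1 = 148.4 kips → 0.75 × 148.4 = 111 kips.
Bearing: edge l_c = 0.9688, r_n = 21.07 kips; interior l_c = 1.688, r_n = 32.62 kips; R_n = 21.07 + 3·32.62 = 118.9 kips → 89.2 kips.
Block shear: A_gv = 2.773, A_nv = 1.816, A_nt = 0.2148 in²; R_n = min(0.6F_uA_nv, 0.6F_yA_gv) + U_bs·F_u·A_nt = 72.37 kips → 54.3 kips.
Block shear governs: 54.3 kips.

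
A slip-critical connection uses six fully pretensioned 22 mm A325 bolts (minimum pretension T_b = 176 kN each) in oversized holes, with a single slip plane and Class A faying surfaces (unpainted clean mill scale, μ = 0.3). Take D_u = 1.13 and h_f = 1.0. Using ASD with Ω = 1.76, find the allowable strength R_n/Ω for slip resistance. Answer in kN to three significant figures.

R_n = μ · D_u · h_f · T_b · n_s · n_b = 0.3 × 1.13 × 1.0 × 176 × 1 × 6 = 358 kN.
Allowable strength R_n/Ω = 358 / 1.76 = 203 kN.

203 kN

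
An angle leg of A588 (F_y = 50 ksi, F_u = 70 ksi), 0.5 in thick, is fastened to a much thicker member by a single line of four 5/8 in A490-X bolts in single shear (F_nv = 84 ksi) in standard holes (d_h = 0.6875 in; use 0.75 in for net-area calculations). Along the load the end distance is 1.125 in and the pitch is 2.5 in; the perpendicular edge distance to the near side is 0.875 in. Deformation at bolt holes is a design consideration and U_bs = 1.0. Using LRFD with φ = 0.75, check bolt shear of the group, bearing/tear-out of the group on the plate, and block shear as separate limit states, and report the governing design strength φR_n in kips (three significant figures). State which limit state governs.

77.3 kips (bolt shear governs)

Bolt shear: A_b = π·0.625²/4 = 0.3068 in²; R_n = 84 × 0.3068 × 4 × 1 = 103.1 kips → 0.75 × 103.1 = 77.3 kips.
Bearing: edge l_c = 0.7812, r_n = 32.81 kips; interior l_c = 1.812, r_n = 52.5 kips; R_n = 32.81 + 3·52.5 = 190.3 kips → 143 kips.
Block shear: A_gv = 4.312, A_nv = 3, A_nt = 0.25 in²; R_n = min(0.6F_uA_nv, 0.6F_yA_gv) + U_bs·F_u·A_nt = 143.5 kips → 108 kips.
Bolt shear governs: 77.3 kips.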